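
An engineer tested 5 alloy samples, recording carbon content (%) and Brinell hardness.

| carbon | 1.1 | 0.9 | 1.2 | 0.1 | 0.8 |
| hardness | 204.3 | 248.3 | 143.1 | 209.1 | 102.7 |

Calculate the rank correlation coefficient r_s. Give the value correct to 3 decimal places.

-0.200

Rank carbon: 4, 3, 5, 1, 2
Rank hardness: 3, 5, 2, 4, 1
d = rank(carbon) − rank(hardness): 1, -2, 3, -3, 1; Σd² = 24
ρ = 1 − 6Σd² / [n(n²−1)] = 1 − 6×24 / (5×24) = 1 − 144/120 ≈ -0.200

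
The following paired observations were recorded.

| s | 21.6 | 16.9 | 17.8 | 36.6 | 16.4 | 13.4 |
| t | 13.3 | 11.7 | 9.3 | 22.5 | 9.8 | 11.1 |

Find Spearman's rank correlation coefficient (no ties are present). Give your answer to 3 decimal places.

Rank s: 5, 3, 4, 6, 2, 1
Rank t: 5, 4, 1, 6, 2, 3
d = rank(s) − rank(t): 0, -1, 3, 0, 0, -2; Σd² = 14
ρ = 1 − 6Σd² / [n(n²−1)] = 1 − 6×14 / (6×35) = 1 − 84/210 ≈ 0.600

0.600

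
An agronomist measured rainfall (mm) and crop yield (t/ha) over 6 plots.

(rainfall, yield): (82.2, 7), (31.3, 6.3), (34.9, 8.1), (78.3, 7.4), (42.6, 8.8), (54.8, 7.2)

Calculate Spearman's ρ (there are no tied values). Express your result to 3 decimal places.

-0.029

Rank rainfall: 6, 1, 2, 5, 3, 4
Rank yield: 2, 1, 5, 4, 6, 3
d = rank(rainfall) − rank(yield): 4, 0, -3, 1, -3, 1; Σd² = 36
ρ = 1 − 6Σd² / [n(n²−1)] = 1 − 6×36 / (6×35) = 1 − 216/210 ≈ -0.029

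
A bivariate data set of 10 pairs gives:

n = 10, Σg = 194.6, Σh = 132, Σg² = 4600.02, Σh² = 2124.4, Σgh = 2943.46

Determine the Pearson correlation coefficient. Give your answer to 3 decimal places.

0.672

r = (nΣgh − ΣgΣh) / √[(nΣg² − (Σg)²)(nΣh² − (Σh)²)]
Numerator: 10×2943.46 − 194.6×132 = 3747.4
Denominator: √[(46000.2 − 37869.16)(21244 − 17424)] = √[8131.04 × 3820] = 5573.2013
r = 3747.4 / 5573.2013 ≈ 0.672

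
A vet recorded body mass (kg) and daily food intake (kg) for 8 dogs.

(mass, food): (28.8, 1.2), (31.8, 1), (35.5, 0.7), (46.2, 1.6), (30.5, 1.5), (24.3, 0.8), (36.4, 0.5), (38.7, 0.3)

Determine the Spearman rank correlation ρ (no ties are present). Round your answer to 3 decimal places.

Rank mass: 2, 4, 5, 8, 3, 1, 6, 7
Rank food: 6, 5, 3, 8, 7, 4, 2, 1
d = rank(mass) − rank(food): -4, -1, 2, 0, -4, -3, 4, 6; Σd² = 98
ρ = 1 − 6Σd² / [n(n²−1)] = 1 − 6×98 / (8×63) = 1 − 588/504 ≈ -0.167

-0.167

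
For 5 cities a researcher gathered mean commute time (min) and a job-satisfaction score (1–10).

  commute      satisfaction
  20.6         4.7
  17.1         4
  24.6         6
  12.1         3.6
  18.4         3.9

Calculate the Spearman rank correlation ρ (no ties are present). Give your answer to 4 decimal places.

Rank commute: 4, 2, 5, 1, 3
Rank satisfaction: 4, 3, 5, 1, 2
d = rank(commute) − rank(satisfaction): 0, -1, 0, 0, 1; Σd² = 2
ρ = 1 − 6Σd² / [n(n²−1)] = 1 − 6×2 / (5×24) = 1 − 12/120 ≈ 0.9000

0.9000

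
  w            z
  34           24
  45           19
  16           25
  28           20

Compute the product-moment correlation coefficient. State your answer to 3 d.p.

-0.702

n = 4, Σw = 123, Σz = 88, Σw² = 4221, Σz² = 1962, Σwz = 2631
nΣwz − ΣwΣz = 10524 − 10824 = -300
nΣw² − (Σw)² = 16884 − 15129 = 1755; nΣz² − (Σz)² = 7848 − 7744 = 104
r = -300 / √(1755 × 104) = -300 / 427.2236 ≈ -0.702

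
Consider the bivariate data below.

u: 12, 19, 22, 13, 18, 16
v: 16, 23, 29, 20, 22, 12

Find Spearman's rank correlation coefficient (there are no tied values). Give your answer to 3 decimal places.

0.829

Rank u: 1, 5, 6, 2, 4, 3
Rank v: 2, 5, 6, 3, 4, 1
d = rank(u) − rank(v): -1, 0, 0, -1, 0, 2; Σd² = 6
ρ = 1 − 6Σd² / [n(n²−1)] = 1 − 6×6 / (6×35) = 1 − 36/210 ≈ 0.829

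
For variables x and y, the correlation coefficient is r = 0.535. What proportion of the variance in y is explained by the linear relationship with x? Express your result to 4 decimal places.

0.2862

r² = (0.535)² = 0.2862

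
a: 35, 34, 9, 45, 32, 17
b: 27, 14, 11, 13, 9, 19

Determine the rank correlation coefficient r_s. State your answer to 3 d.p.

Rank a: 5, 4, 1, 6, 3, 2
Rank b: 6, 4, 2, 3, 1, 5
d = rank(a) − rank(b): -1, 0, -1, 3, 2, -3; Σd² = 24
ρ = 1 − 6Σd² / [n(n²−1)] = 1 − 6×24 / (6×35) = 1 − 144/210 ≈ 0.314

0.314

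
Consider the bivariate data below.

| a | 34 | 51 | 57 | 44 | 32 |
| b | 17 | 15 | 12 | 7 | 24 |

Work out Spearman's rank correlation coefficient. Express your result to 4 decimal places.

Rank a: 2, 4, 5, 3, 1
Rank b: 4, 3, 2, 1, 5
d = rank(a) − rank(b): -2, 1, 3, 2, -4; Σd² = 34
ρ = 1 − 6Σd² / [n(n²−1)] = 1 − 6×34 / (5×24) = 1 − 204/120 ≈ -0.7000

-0.7000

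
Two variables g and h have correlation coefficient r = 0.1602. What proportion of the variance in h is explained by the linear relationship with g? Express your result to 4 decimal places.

r² = (0.1602)² = 0.0257

0.0257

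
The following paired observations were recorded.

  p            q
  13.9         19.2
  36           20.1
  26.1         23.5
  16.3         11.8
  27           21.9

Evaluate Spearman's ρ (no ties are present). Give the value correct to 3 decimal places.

0.500

Rank p: 1, 5, 3, 2, 4
Rank q: 2, 3, 5, 1, 4
d = rank(p) − rank(q): -1, 2, -2, 1, 0; Σd² = 10
ρ = 1 − 6Σd² / [n(n²−1)] = 1 − 6×10 / (5×24) = 1 − 60/120 ≈ 0.500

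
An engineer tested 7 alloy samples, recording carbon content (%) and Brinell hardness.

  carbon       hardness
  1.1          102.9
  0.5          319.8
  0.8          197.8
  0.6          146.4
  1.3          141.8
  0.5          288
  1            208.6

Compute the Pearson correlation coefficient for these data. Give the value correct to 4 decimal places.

n = 7, Σx = 5.8, Σy = 1405.3, Σx² = 5.4, Σy² = 319983.45, Σxy = 1056.11
nΣxy − ΣxΣy = 7392.77 − 8150.74 = -757.97
nΣx² − (Σx)² = 37.8 − 33.64 = 4.16; nΣy² − (Σy)² = 2239884.15 − 1974868.09 = 265016.06
r = -757.97 / √(4.16 × 265016.06) = -757.97 / 1049.9842 ≈ -0.7219

-0.7219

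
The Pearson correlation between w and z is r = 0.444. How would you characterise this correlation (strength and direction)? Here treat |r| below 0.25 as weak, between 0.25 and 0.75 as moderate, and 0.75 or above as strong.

r = 0.444 > 0 so the relationship is positive.
|r| = 0.444, which falls in the moderate range.

moderate positive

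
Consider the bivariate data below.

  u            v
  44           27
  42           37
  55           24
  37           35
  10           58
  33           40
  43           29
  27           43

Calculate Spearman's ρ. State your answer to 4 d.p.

Rank u: 7, 5, 8, 4, 1, 3, 6, 2
Rank v: 2, 5, 1, 4, 8, 6, 3, 7
d = rank(u) − rank(v): 5, 0, 7, 0, -7, -3, 3, -5; Σd² = 166
ρ = 1 − 6Σd² / [n(n²−1)] = 1 − 6×166 / (8×63) = 1 − 996/504 ≈ -0.9762

-0.9762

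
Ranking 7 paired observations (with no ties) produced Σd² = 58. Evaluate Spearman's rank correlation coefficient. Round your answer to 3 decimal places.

ρ = 1 − 6Σd² / [n(n²−1)] = 1 − 6×58 / (7×48)
  = 1 − 348/336 = 1 − 1.0357 ≈ -0.036

-0.036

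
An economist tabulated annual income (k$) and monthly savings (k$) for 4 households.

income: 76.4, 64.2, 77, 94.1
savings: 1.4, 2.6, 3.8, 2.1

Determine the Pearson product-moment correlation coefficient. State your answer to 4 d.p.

-0.1976

n = 4, Σx = 311.7, Σy = 9.9, Σx² = 24742.41, Σy² = 27.57, Σxy = 764.09
nΣxy − ΣxΣy = 3056.36 − 3085.83 = -29.47
nΣx² − (Σx)² = 98969.64 − 97156.89 = 1812.75; nΣy² − (Σy)² = 110.28 − 98.01 = 12.27
r = -29.47 / √(1812.75 × 12.27) = -29.47 / 149.1390 ≈ -0.1976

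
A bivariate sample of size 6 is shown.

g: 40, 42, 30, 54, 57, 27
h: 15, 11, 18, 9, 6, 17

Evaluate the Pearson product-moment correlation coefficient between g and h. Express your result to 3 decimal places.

n = 6, Σg = 250, Σh = 76, Σg² = 11158, Σh² = 1076, Σgh = 2889
nΣgh − ΣgΣh = 17334 − 19000 = -1666
nΣg² − (Σg)² = 66948 − 62500 = 4448; nΣh² − (Σh)² = 6456 − 5776 = 680
r = -1666 / √(4448 × 680) = -1666 / 1739.1492 ≈ -0.958

-0.958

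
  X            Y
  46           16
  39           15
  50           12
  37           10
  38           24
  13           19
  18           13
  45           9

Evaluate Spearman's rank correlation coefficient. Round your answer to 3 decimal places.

Rank X: 7, 5, 8, 3, 4, 1, 2, 6
Rank Y: 6, 5, 3, 2, 8, 7, 4, 1
d = rank(X) − rank(Y): 1, 0, 5, 1, -4, -6, -2, 5; Σd² = 108
ρ = 1 − 6Σd² / [n(n²−1)] = 1 − 6×108 / (8×63) = 1 − 648/504 ≈ -0.286

-0.286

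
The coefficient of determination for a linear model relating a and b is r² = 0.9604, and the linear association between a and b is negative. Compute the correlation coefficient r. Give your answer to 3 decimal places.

|r| = √0.9604 = 0.980
The association is negative, so r = −0.980.

-0.980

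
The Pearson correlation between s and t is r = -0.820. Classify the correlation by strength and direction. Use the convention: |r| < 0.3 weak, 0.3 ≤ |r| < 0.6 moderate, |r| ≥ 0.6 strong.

strong negative

r = -0.820 < 0 so the relationship is negative.
|r| = 0.820, which falls in the strong range.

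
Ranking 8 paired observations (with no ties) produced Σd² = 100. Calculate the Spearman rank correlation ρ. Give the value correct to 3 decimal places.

-0.190

ρ = 1 − 6Σd² / [n(n²−1)] = 1 − 6×100 / (8×63)
  = 1 − 600/504 = 1 − 1.1905 ≈ -0.190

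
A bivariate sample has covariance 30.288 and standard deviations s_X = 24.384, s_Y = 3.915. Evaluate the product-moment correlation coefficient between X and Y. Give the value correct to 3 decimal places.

0.317

r = Cov(X,Y) / (s_X · s_Y) = 30.288 / (24.384 × 3.915)
  = 30.288 / 95.4634 ≈ 0.317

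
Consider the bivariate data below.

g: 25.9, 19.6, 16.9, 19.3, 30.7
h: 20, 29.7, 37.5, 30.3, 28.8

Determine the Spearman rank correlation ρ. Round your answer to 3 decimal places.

Rank g: 4, 3, 1, 2, 5
Rank h: 1, 3, 5, 4, 2
d = rank(g) − rank(h): 3, 0, -4, -2, 3; Σd² = 38
ρ = 1 − 6Σd² / [n(n²−1)] = 1 − 6×38 / (5×24) = 1 − 228/120 ≈ -0.900

-0.900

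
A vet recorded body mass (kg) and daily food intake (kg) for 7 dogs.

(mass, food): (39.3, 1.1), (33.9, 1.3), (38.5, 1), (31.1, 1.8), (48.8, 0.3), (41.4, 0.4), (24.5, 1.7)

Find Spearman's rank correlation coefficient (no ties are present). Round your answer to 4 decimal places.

-0.9286

Rank mass: 5, 3, 4, 2, 7, 6, 1
Rank food: 4, 5, 3, 7, 1, 2, 6
d = rank(mass) − rank(food): 1, -2, 1, -5, 6, 4, -5; Σd² = 108
ρ = 1 − 6Σd² / [n(n²−1)] = 1 − 6×108 / (7×48) = 1 − 648/336 ≈ -0.9286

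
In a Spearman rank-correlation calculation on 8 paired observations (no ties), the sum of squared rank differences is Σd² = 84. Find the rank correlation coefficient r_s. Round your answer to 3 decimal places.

0.000

ρ = 1 − 6Σd² / [n(n²−1)] = 1 − 6×84 / (8×63)
  = 1 − 504/504 = 1 − 1.0000 ≈ 0.000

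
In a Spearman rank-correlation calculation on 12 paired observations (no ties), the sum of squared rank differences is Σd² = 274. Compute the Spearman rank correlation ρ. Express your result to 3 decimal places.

ρ = 1 − 6Σd² / [n(n²−1)] = 1 − 6×274 / (12×143)
  = 1 − 1644/1716 = 1 − 0.9580 ≈ 0.042

0.042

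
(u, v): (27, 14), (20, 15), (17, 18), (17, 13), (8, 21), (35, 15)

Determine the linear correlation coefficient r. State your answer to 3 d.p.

-0.623

n = 6, Σu = 124, Σv = 96, Σu² = 2996, Σv² = 1580, Σuv = 1898
nΣuv − ΣuΣv = 11388 − 11904 = -516
nΣu² − (Σu)² = 17976 − 15376 = 2600; nΣv² − (Σv)² = 9480 − 9216 = 264
r = -516 / √(2600 × 264) = -516 / 828.4926 ≈ -0.623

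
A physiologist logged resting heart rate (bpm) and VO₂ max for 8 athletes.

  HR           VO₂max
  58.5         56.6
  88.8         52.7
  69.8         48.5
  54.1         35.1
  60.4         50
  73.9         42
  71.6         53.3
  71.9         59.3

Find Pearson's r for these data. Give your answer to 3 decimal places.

n = 8, Σx = 549, Σy = 397.5, Σx² = 38512.08, Σy² = 20186.49, Σxy = 27478.82
nΣxy − ΣxΣy = 219830.56 − 218227.5 = 1603.06
nΣx² − (Σx)² = 308096.64 − 301401 = 6695.64; nΣy² − (Σy)² = 161491.92 − 158006.25 = 3485.67
r = 1603.06 / √(6695.64 × 3485.67) = 1603.06 / 4831.0239 ≈ 0.332

0.332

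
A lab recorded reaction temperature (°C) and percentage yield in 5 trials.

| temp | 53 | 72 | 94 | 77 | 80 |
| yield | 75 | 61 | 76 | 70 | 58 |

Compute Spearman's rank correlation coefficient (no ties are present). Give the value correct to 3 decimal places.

0.100

Rank temp: 1, 2, 5, 3, 4
Rank yield: 4, 2, 5, 3, 1
d = rank(temp) − rank(yield): -3, 0, 0, 0, 3; Σd² = 18
ρ = 1 − 6Σd² / [n(n²−1)] = 1 − 6×18 / (5×24) = 1 − 108/120 ≈ 0.100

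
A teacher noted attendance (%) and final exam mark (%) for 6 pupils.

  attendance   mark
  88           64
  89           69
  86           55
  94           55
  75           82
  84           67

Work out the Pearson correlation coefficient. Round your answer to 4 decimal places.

-0.8137

n = 6, Σx = 516, Σy = 392, Σx² = 44578, Σy² = 26120, Σxy = 33451
nΣxy − ΣxΣy = 200706 − 202272 = -1566
nΣx² − (Σx)² = 267468 − 266256 = 1212; nΣy² − (Σy)² = 156720 − 153664 = 3056
r = -1566 / √(1212 × 3056) = -1566 / 1924.5446 ≈ -0.8137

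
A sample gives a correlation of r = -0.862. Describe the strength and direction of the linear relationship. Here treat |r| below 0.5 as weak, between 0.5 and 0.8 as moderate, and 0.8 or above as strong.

strong negative

r = -0.862 < 0 so the relationship is negative.
|r| = 0.862, which falls in the strong range.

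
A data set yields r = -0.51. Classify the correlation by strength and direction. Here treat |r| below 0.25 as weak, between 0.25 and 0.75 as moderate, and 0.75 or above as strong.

moderate negative

r = -0.51 < 0 so the relationship is negative.
|r| = 0.51, which falls in the moderate range.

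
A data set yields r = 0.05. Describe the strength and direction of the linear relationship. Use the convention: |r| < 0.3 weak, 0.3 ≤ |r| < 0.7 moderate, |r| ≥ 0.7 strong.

weak positive

r = 0.05 > 0 so the relationship is positive.
|r| = 0.05, which falls in the weak range.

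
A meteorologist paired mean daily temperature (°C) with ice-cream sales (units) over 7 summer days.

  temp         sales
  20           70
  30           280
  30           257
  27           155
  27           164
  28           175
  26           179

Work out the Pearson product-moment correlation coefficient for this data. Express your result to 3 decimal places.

0.922

n = 7, Σx = 188, Σy = 1280, Σx² = 5118, Σy² = 262936, Σxy = 35677
nΣxy − ΣxΣy = 249739 − 240640 = 9099
nΣx² − (Σx)² = 35826 − 35344 = 482; nΣy² − (Σy)² = 1840552 − 1638400 = 202152
r = 9099 / √(482 × 202152) = 9099 / 9871.0316 ≈ 0.922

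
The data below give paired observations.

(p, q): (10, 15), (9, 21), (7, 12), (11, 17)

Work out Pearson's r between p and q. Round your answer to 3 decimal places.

0.452

n = 4, Σp = 37, Σq = 65, Σp² = 351, Σq² = 1099, Σpq = 610
nΣpq − ΣpΣq = 2440 − 2405 = 35
nΣp² − (Σp)² = 1404 − 1369 = 35; nΣq² − (Σq)² = 4396 − 4225 = 171
r = 35 / √(35 × 171) = 35 / 77.3628 ≈ 0.452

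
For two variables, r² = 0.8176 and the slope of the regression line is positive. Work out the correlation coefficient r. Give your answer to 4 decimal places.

|r| = √0.8176 = 0.9042
The association is positive, so r = 0.9042.

0.9042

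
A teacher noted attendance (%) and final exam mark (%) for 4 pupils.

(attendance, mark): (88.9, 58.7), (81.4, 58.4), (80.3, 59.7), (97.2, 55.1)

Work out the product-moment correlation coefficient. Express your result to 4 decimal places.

-0.8936

n = 4, Σx = 347.8, Σy = 231.9, Σx² = 30425.1, Σy² = 13456.35, Σxy = 20121.82
nΣxy − ΣxΣy = 80487.28 − 80654.82 = -167.54
nΣx² − (Σx)² = 121700.4 − 120964.84 = 735.56; nΣy² − (Σy)² = 53825.4 − 53777.61 = 47.79
r = -167.54 / √(735.56 × 47.79) = -167.54 / 187.4898 ≈ -0.8936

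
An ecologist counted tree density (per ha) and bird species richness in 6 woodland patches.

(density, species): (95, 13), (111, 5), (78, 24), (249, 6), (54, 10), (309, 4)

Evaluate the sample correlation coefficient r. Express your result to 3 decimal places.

-0.597

n = 6, Σx = 896, Σy = 62, Σx² = 187828, Σy² = 922, Σxy = 6932
nΣxy − ΣxΣy = 41592 − 55552 = -13960
nΣx² − (Σx)² = 1126968 − 802816 = 324152; nΣy² − (Σy)² = 5532 − 3844 = 1688
r = -13960 / √(324152 × 1688) = -13960 / 23391.6347 ≈ -0.597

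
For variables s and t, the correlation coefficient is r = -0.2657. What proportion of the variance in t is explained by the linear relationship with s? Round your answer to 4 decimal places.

0.0706

r² = (-0.2657)² = 0.0706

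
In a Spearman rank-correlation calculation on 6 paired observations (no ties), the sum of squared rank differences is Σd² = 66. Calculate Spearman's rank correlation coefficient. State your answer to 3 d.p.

ρ = 1 − 6Σd² / [n(n²−1)] = 1 − 6×66 / (6×35)
  = 1 − 396/210 = 1 − 1.8857 ≈ -0.886

-0.886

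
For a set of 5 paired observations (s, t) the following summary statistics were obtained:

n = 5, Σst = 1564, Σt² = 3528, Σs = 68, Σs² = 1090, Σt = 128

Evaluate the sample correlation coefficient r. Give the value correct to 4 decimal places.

-0.8679

r = (nΣst − ΣsΣt) / √[(nΣs² − (Σs)²)(nΣt² − (Σt)²)]
Numerator: 5×1564 − 68×128 = -884
Denominator: √[(5450 − 4624)(17640 − 16384)] = √[826 × 1256] = 1018.5558
r = -884 / 1018.5558 ≈ -0.8679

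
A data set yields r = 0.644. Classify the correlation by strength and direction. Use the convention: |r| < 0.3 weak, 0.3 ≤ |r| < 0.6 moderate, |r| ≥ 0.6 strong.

r = 0.644 > 0 so the relationship is positive.
|r| = 0.644, which falls in the strong range.

strong positive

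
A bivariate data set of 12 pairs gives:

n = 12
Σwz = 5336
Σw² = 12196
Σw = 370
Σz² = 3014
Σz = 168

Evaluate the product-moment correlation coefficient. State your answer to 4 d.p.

0.2160

r = (nΣwz − ΣwΣz) / √[(nΣw² − (Σw)²)(nΣz² − (Σz)²)]
Numerator: 12×5336 − 370×168 = 1872
Denominator: √[(146352 − 136900)(36168 − 28224)] = √[9452 × 7944] = 8665.2575
r = 1872 / 8665.2575 ≈ 0.2160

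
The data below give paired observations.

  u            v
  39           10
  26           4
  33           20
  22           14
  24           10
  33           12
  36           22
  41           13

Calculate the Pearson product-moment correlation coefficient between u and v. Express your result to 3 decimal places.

0.315

n = 8, Σu = 254, Σv = 105, Σu² = 8412, Σv² = 1609, Σuv = 3423
nΣuv − ΣuΣv = 27384 − 26670 = 714
nΣu² − (Σu)² = 67296 − 64516 = 2780; nΣv² − (Σv)² = 12872 − 11025 = 1847
r = 714 / √(2780 × 1847) = 714 / 2265.9788 ≈ 0.315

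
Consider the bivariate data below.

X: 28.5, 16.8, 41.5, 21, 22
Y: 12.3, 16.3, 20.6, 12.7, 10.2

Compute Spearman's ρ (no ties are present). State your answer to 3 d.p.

Rank X: 4, 1, 5, 2, 3
Rank Y: 2, 4, 5, 3, 1
d = rank(X) − rank(Y): 2, -3, 0, -1, 2; Σd² = 18
ρ = 1 − 6Σd² / [n(n²−1)] = 1 − 6×18 / (5×24) = 1 − 108/120 ≈ 0.100

0.100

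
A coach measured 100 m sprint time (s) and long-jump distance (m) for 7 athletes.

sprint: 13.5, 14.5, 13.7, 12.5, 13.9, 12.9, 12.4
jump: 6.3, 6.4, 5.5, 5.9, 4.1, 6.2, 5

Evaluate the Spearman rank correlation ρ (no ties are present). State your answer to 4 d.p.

Rank sprint: 4, 7, 5, 2, 6, 3, 1
Rank jump: 6, 7, 3, 4, 1, 5, 2
d = rank(sprint) − rank(jump): -2, 0, 2, -2, 5, -2, -1; Σd² = 42
ρ = 1 − 6Σd² / [n(n²−1)] = 1 − 6×42 / (7×48) = 1 − 252/336 ≈ 0.2500

0.2500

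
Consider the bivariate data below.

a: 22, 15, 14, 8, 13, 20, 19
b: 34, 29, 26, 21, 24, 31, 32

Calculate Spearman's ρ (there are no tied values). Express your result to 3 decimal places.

0.964

Rank a: 7, 4, 3, 1, 2, 6, 5
Rank b: 7, 4, 3, 1, 2, 5, 6
d = rank(a) − rank(b): 0, 0, 0, 0, 0, 1, -1; Σd² = 2
ρ = 1 − 6Σd² / [n(n²−1)] = 1 − 6×2 / (7×48) = 1 − 12/336 ≈ 0.964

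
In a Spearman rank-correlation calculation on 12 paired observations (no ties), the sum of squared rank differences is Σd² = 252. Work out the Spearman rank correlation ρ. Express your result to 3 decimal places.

ρ = 1 − 6Σd² / [n(n²−1)] = 1 − 6×252 / (12×143)
  = 1 − 1512/1716 = 1 − 0.8811 ≈ 0.119

0.119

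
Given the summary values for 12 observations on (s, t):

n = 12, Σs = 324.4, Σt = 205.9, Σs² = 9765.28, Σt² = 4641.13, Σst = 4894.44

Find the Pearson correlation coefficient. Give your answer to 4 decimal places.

-0.6395

r = (nΣst − ΣsΣt) / √[(nΣs² − (Σs)²)(nΣt² − (Σt)²)]
Numerator: 12×4894.44 − 324.4×205.9 = -8060.68
Denominator: √[(117183.36 − 105235.36)(55693.56 − 42394.81)] = √[11948 × 13298.75] = 12605.2951
r = -8060.68 / 12605.2951 ≈ -0.6395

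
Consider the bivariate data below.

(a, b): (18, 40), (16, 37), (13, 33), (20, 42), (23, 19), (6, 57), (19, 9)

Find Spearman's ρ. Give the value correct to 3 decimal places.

Rank a: 4, 3, 2, 6, 7, 1, 5
Rank b: 5, 4, 3, 6, 2, 7, 1
d = rank(a) − rank(b): -1, -1, -1, 0, 5, -6, 4; Σd² = 80
ρ = 1 − 6Σd² / [n(n²−1)] = 1 − 6×80 / (7×48) = 1 − 480/336 ≈ -0.429

-0.429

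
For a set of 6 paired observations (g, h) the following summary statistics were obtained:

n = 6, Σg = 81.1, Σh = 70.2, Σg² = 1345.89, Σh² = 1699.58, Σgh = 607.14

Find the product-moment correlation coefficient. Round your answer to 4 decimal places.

-0.7298

r = (nΣgh − ΣgΣh) / √[(nΣg² − (Σg)²)(nΣh² − (Σh)²)]
Numerator: 6×607.14 − 81.1×70.2 = -2050.38
Denominator: √[(8075.34 − 6577.21)(10197.48 − 4928.04)] = √[1498.13 × 5269.44] = 2809.6808
r = -2050.38 / 2809.6808 ≈ -0.7298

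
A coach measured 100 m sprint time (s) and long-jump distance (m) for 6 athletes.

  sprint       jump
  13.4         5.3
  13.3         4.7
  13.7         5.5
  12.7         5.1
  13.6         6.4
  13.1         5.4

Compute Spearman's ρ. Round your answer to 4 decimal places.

0.6571

Rank sprint: 4, 3, 6, 1, 5, 2
Rank jump: 3, 1, 5, 2, 6, 4
d = rank(sprint) − rank(jump): 1, 2, 1, -1, -1, -2; Σd² = 12
ρ = 1 − 6Σd² / [n(n²−1)] = 1 − 6×12 / (6×35) = 1 − 72/210 ≈ 0.6571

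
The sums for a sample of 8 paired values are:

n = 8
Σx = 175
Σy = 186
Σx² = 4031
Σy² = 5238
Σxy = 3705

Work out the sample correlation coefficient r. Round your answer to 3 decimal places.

-0.845

r = (nΣxy − ΣxΣy) / √[(nΣx² − (Σx)²)(nΣy² − (Σy)²)]
Numerator: 8×3705 − 175×186 = -2910
Denominator: √[(32248 − 30625)(41904 − 34596)] = √[1623 × 7308] = 3443.9634
r = -2910 / 3443.9634 ≈ -0.845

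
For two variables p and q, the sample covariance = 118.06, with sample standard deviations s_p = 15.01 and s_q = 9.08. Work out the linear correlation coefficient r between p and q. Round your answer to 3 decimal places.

r = Cov(p,q) / (s_p · s_q) = 118.06 / (15.01 × 9.08)
  = 118.06 / 136.2908 ≈ 0.866

0.866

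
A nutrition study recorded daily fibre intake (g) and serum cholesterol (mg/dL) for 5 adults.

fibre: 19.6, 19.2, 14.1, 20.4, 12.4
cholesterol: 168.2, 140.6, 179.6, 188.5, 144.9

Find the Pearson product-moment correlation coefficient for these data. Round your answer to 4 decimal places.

0.2786

n = 5, Σx = 85.7, Σy = 821.8, Σx² = 1521.53, Σy² = 136844.02, Σxy = 14170.76
nΣxy − ΣxΣy = 70853.8 − 70428.26 = 425.54
nΣx² − (Σx)² = 7607.65 − 7344.49 = 263.16; nΣy² − (Σy)² = 684220.1 − 675355.24 = 8864.86
r = 425.54 / √(263.16 × 8864.86) = 425.54 / 1527.3757 ≈ 0.2786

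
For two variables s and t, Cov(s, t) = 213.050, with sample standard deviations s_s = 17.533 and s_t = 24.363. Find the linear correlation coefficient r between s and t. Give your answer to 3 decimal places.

r = Cov(s,t) / (s_s · s_t) = 213.050 / (17.533 × 24.363)
  = 213.050 / 427.1565 ≈ 0.499

0.499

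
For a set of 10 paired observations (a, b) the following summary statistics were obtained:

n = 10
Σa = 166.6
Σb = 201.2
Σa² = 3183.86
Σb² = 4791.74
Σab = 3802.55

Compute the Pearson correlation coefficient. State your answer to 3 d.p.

0.818

r = (nΣab − ΣaΣb) / √[(nΣa² − (Σa)²)(nΣb² − (Σb)²)]
Numerator: 10×3802.55 − 166.6×201.2 = 4505.58
Denominator: √[(31838.6 − 27755.56)(47917.4 − 40481.44)] = √[4083.04 × 7435.96] = 5510.1109
r = 4505.58 / 5510.1109 ≈ 0.818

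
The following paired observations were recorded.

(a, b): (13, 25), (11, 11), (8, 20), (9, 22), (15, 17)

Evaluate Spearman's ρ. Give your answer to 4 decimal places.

Rank a: 4, 3, 1, 2, 5
Rank b: 5, 1, 3, 4, 2
d = rank(a) − rank(b): -1, 2, -2, -2, 3; Σd² = 22
ρ = 1 − 6Σd² / [n(n²−1)] = 1 − 6×22 / (5×24) = 1 − 132/120 ≈ -0.1000

-0.1000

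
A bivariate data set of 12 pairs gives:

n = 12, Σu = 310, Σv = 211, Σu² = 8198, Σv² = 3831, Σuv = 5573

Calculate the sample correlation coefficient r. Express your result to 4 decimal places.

r = (nΣuv − ΣuΣv) / √[(nΣu² − (Σu)²)(nΣv² − (Σv)²)]
Numerator: 12×5573 − 310×211 = 1466
Denominator: √[(98376 − 96100)(45972 − 44521)] = √[2276 × 1451] = 1817.2716
r = 1466 / 1817.2716 ≈ 0.8067

0.8067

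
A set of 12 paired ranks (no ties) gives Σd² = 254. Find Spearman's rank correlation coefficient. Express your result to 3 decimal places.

ρ = 1 − 6Σd² / [n(n²−1)] = 1 − 6×254 / (12×143)
  = 1 − 1524/1716 = 1 − 0.8881 ≈ 0.112

0.112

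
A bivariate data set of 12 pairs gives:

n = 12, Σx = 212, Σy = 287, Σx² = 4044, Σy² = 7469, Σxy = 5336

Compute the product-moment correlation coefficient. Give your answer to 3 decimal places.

0.625

r = (nΣxy − ΣxΣy) / √[(nΣx² − (Σx)²)(nΣy² − (Σy)²)]
Numerator: 12×5336 − 212×287 = 3188
Denominator: √[(48528 − 44944)(89628 − 82369)] = √[3584 × 7259] = 5100.6133
r = 3188 / 5100.6133 ≈ 0.625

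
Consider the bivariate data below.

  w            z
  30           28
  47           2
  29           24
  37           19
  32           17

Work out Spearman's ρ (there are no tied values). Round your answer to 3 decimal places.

-0.800

Rank w: 2, 5, 1, 4, 3
Rank z: 5, 1, 4, 3, 2
d = rank(w) − rank(z): -3, 4, -3, 1, 1; Σd² = 36
ρ = 1 − 6Σd² / [n(n²−1)] = 1 − 6×36 / (5×24) = 1 − 216/120 ≈ -0.800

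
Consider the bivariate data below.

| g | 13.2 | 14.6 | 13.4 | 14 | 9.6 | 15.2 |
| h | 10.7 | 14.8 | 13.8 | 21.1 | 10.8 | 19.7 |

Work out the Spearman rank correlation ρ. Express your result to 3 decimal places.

0.771

Rank g: 2, 5, 3, 4, 1, 6
Rank h: 1, 4, 3, 6, 2, 5
d = rank(g) − rank(h): 1, 1, 0, -2, -1, 1; Σd² = 8
ρ = 1 − 6Σd² / [n(n²−1)] = 1 − 6×8 / (6×35) = 1 − 48/210 ≈ 0.771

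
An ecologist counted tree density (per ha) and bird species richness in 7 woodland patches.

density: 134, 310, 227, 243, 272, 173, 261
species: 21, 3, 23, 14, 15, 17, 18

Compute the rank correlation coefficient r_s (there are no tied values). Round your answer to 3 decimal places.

-0.679

Rank density: 1, 7, 3, 4, 6, 2, 5
Rank species: 6, 1, 7, 2, 3, 4, 5
d = rank(density) − rank(species): -5, 6, -4, 2, 3, -2, 0; Σd² = 94
ρ = 1 − 6Σd² / [n(n²−1)] = 1 − 6×94 / (7×48) = 1 − 564/336 ≈ -0.679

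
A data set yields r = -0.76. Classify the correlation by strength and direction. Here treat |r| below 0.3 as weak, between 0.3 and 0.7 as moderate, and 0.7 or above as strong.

strong negative

r = -0.76 < 0 so the relationship is negative.
|r| = 0.76, which falls in the strong range.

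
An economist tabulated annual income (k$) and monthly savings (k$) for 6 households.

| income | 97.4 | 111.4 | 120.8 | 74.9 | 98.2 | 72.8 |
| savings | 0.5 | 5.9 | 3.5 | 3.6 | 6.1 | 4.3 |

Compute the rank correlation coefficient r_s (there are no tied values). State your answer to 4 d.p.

Rank income: 3, 5, 6, 2, 4, 1
Rank savings: 1, 5, 2, 3, 6, 4
d = rank(income) − rank(savings): 2, 0, 4, -1, -2, -3; Σd² = 34
ρ = 1 − 6Σd² / [n(n²−1)] = 1 − 6×34 / (6×35) = 1 − 204/210 ≈ 0.0286

0.0286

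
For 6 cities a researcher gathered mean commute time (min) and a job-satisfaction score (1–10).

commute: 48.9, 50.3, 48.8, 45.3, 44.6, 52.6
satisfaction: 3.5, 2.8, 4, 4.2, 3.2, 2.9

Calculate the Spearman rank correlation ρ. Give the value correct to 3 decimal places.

-0.600

Rank commute: 4, 5, 3, 2, 1, 6
Rank satisfaction: 4, 1, 5, 6, 3, 2
d = rank(commute) − rank(satisfaction): 0, 4, -2, -4, -2, 4; Σd² = 56
ρ = 1 − 6Σd² / [n(n²−1)] = 1 − 6×56 / (6×35) = 1 − 336/210 ≈ -0.600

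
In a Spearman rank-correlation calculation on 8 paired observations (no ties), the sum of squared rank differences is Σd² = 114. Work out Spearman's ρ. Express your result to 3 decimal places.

-0.357

ρ = 1 − 6Σd² / [n(n²−1)] = 1 − 6×114 / (8×63)
  = 1 − 684/504 = 1 − 1.3571 ≈ -0.357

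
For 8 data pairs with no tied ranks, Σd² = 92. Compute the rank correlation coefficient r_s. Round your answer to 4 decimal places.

-0.0952

ρ = 1 − 6Σd² / [n(n²−1)] = 1 − 6×92 / (8×63)
  = 1 − 552/504 = 1 − 1.09524 ≈ -0.0952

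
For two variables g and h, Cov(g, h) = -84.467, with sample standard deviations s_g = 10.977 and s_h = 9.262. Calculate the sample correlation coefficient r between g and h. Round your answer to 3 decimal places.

r = Cov(g,h) / (s_g · s_h) = -84.467 / (10.977 × 9.262)
  = -84.467 / 101.6690 ≈ -0.831

-0.831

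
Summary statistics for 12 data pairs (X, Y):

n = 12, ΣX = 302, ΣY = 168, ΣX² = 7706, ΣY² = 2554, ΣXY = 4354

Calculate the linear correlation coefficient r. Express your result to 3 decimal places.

r = (nΣXY − ΣXΣY) / √[(nΣX² − (ΣX)²)(nΣY² − (ΣY)²)]
Numerator: 12×4354 − 302×168 = 1512
Denominator: √[(92472 − 91204)(30648 − 28224)] = √[1268 × 2424] = 1753.1777
r = 1512 / 1753.1777 ≈ 0.862

0.862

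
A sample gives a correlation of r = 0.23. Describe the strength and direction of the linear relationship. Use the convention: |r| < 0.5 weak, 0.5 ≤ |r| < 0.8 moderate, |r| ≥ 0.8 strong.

r = 0.23 > 0 so the relationship is positive.
|r| = 0.23, which falls in the weak range.

weak positive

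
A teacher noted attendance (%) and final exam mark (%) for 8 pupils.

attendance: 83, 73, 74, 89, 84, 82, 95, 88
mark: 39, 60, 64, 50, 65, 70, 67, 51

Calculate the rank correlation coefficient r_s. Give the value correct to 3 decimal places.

Rank attendance: 4, 1, 2, 7, 5, 3, 8, 6
Rank mark: 1, 4, 5, 2, 6, 8, 7, 3
d = rank(attendance) − rank(mark): 3, -3, -3, 5, -1, -5, 1, 3; Σd² = 88
ρ = 1 − 6Σd² / [n(n²−1)] = 1 − 6×88 / (8×63) = 1 − 528/504 ≈ -0.048

-0.048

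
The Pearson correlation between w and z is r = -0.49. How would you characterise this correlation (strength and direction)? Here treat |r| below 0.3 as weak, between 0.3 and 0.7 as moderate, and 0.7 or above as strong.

moderate negative

r = -0.49 < 0 so the relationship is negative.
|r| = 0.49, which falls in the moderate range.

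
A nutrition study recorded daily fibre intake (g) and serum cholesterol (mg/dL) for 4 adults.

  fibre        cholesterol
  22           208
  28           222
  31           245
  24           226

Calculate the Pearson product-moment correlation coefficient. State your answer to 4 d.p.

n = 4, Σx = 105, Σy = 901, Σx² = 2805, Σy² = 203649, Σxy = 23811
nΣxy − ΣxΣy = 95244 − 94605 = 639
nΣx² − (Σx)² = 11220 − 11025 = 195; nΣy² − (Σy)² = 814596 − 811801 = 2795
r = 639 / √(195 × 2795) = 639 / 738.2581 ≈ 0.8656

0.8656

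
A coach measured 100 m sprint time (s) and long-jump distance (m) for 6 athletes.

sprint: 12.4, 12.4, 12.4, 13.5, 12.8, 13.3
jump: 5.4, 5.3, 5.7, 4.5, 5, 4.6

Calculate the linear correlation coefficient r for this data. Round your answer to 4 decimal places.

n = 6, Σx = 76.8, Σy = 30.5, Σx² = 984.26, Σy² = 156.15, Σxy = 389.29
nΣxy − ΣxΣy = 2335.74 − 2342.4 = -6.66
nΣx² − (Σx)² = 5905.56 − 5898.24 = 7.32; nΣy² − (Σy)² = 936.9 − 930.25 = 6.65
r = -6.66 / √(7.32 × 6.65) = -6.66 / 6.9770 ≈ -0.9546

-0.9546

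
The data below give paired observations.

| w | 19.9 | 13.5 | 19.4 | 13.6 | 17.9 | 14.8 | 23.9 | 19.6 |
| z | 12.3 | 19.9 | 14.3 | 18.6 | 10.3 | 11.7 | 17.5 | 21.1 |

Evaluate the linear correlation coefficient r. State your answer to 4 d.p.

n = 8, Σw = 142.6, Σz = 125.7, Σw² = 2634.4, Σz² = 2092.19, Σwz = 2233.14
nΣwz − ΣwΣz = 17865.12 − 17924.82 = -59.7
nΣw² − (Σw)² = 21075.2 − 20334.76 = 740.44; nΣz² − (Σz)² = 16737.52 − 15800.49 = 937.03
r = -59.7 / √(740.44 × 937.03) = -59.7 / 832.9553 ≈ -0.0717

-0.0717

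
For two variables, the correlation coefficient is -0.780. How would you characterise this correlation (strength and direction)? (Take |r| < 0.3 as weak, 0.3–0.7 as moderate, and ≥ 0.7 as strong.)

r = -0.780 < 0 so the relationship is negative.
|r| = 0.780, which falls in the strong range.

strong negative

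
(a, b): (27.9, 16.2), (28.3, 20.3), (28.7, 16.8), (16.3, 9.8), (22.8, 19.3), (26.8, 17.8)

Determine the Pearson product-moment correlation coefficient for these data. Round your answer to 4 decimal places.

0.7489

n = 6, Σa = 150.8, Σb = 100.2, Σa² = 3906.76, Σb² = 1742.14, Σab = 2585.45
nΣab − ΣaΣb = 15512.7 − 15110.16 = 402.54
nΣa² − (Σa)² = 23440.56 − 22740.64 = 699.92; nΣb² − (Σb)² = 10452.84 − 10040.04 = 412.8
r = 402.54 / √(699.92 × 412.8) = 402.54 / 537.5193 ≈ 0.7489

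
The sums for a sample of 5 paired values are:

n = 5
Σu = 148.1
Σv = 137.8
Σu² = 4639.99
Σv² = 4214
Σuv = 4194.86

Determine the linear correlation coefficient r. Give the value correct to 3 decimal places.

0.349

r = (nΣuv − ΣuΣv) / √[(nΣu² − (Σu)²)(nΣv² − (Σv)²)]
Numerator: 5×4194.86 − 148.1×137.8 = 566.12
Denominator: √[(23199.95 − 21933.61)(21070 − 18988.84)] = √[1266.34 × 2081.16] = 1623.4088
r = 566.12 / 1623.4088 ≈ 0.349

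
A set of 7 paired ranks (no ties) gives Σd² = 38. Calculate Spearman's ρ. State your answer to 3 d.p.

0.321

ρ = 1 − 6Σd² / [n(n²−1)] = 1 − 6×38 / (7×48)
  = 1 − 228/336 = 1 − 0.6786 ≈ 0.321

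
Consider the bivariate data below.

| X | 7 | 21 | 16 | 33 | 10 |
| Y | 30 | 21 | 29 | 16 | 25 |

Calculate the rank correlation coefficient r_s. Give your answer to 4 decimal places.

-0.9000

Rank X: 1, 4, 3, 5, 2
Rank Y: 5, 2, 4, 1, 3
d = rank(X) − rank(Y): -4, 2, -1, 4, -1; Σd² = 38
ρ = 1 − 6Σd² / [n(n²−1)] = 1 − 6×38 / (5×24) = 1 − 228/120 ≈ -0.9000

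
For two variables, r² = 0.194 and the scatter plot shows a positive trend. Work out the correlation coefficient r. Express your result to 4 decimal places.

0.4405

|r| = √0.194 = 0.4405
The association is positive, so r = 0.4405.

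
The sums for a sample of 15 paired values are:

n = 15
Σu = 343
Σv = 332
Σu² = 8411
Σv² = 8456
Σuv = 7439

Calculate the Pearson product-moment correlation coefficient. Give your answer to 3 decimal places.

-0.193

r = (nΣuv − ΣuΣv) / √[(nΣu² − (Σu)²)(nΣv² − (Σv)²)]
Numerator: 15×7439 − 343×332 = -2291
Denominator: √[(126165 − 117649)(126840 − 110224)] = √[8516 × 16616] = 11895.4553
r = -2291 / 11895.4553 ≈ -0.193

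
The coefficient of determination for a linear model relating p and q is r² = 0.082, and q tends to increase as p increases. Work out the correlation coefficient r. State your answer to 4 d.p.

0.2864

|r| = √0.082 = 0.2864
The association is positive, so r = 0.2864.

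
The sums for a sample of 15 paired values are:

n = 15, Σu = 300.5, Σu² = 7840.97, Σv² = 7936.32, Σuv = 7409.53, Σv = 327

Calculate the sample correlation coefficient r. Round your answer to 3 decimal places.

0.708

r = (nΣuv − ΣuΣv) / √[(nΣu² − (Σu)²)(nΣv² − (Σv)²)]
Numerator: 15×7409.53 − 300.5×327 = 12879.45
Denominator: √[(117614.55 − 90300.25)(119044.8 − 106929)] = √[27314.3 × 12115.8] = 18191.6078
r = 12879.45 / 18191.6078 ≈ 0.708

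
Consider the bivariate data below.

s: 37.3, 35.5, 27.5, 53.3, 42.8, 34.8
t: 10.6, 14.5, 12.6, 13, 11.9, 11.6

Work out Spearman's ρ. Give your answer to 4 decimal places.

Rank s: 4, 3, 1, 6, 5, 2
Rank t: 1, 6, 4, 5, 3, 2
d = rank(s) − rank(t): 3, -3, -3, 1, 2, 0; Σd² = 32
ρ = 1 − 6Σd² / [n(n²−1)] = 1 − 6×32 / (6×35) = 1 − 192/210 ≈ 0.0857

0.0857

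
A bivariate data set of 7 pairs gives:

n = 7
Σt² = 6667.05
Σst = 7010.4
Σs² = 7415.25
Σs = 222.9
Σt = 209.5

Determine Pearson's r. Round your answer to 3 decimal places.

0.956

r = (nΣst − ΣsΣt) / √[(nΣs² − (Σs)²)(nΣt² − (Σt)²)]
Numerator: 7×7010.4 − 222.9×209.5 = 2375.25
Denominator: √[(51906.75 − 49684.41)(46669.35 − 43890.25)] = √[2222.34 × 2779.1] = 2485.1771
r = 2375.25 / 2485.1771 ≈ 0.956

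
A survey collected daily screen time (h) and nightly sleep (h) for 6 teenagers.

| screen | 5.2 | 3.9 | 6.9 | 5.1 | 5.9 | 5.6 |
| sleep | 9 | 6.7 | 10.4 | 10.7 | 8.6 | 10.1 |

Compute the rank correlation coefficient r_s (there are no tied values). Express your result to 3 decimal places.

Rank screen: 3, 1, 6, 2, 5, 4
Rank sleep: 3, 1, 5, 6, 2, 4
d = rank(screen) − rank(sleep): 0, 0, 1, -4, 3, 0; Σd² = 26
ρ = 1 − 6Σd² / [n(n²−1)] = 1 − 6×26 / (6×35) = 1 − 156/210 ≈ 0.257

0.257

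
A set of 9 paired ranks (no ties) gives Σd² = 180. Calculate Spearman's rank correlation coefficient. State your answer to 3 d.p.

ρ = 1 − 6Σd² / [n(n²−1)] = 1 − 6×180 / (9×80)
  = 1 − 1080/720 = 1 − 1.5000 ≈ -0.500

-0.500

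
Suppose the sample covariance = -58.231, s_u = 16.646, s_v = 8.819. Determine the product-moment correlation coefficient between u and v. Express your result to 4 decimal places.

-0.3967

r = Cov(u,v) / (s_u · s_v) = -58.231 / (16.646 × 8.819)
  = -58.231 / 146.8011 ≈ -0.3967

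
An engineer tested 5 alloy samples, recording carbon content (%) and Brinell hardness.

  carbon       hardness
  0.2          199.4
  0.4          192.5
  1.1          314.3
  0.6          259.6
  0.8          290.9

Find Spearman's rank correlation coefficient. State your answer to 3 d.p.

Rank carbon: 1, 2, 5, 3, 4
Rank hardness: 2, 1, 5, 3, 4
d = rank(carbon) − rank(hardness): -1, 1, 0, 0, 0; Σd² = 2
ρ = 1 − 6Σd² / [n(n²−1)] = 1 − 6×2 / (5×24) = 1 − 12/120 ≈ 0.900

0.900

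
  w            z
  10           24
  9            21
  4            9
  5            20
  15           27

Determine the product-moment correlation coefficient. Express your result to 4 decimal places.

0.8444

n = 5, Σw = 43, Σz = 101, Σw² = 447, Σz² = 2227, Σwz = 970
nΣwz − ΣwΣz = 4850 − 4343 = 507
nΣw² − (Σw)² = 2235 − 1849 = 386; nΣz² − (Σz)² = 11135 − 10201 = 934
r = 507 / √(386 × 934) = 507 / 600.4365 ≈ 0.8444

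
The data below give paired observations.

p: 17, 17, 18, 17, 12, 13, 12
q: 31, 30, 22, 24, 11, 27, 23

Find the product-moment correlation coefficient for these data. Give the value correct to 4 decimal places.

n = 7, Σp = 106, Σq = 168, Σp² = 1648, Σq² = 4300, Σpq = 2600
nΣpq − ΣpΣq = 18200 − 17808 = 392
nΣp² − (Σp)² = 11536 − 11236 = 300; nΣq² − (Σq)² = 30100 − 28224 = 1876
r = 392 / √(300 × 1876) = 392 / 750.2000 ≈ 0.5225

0.5225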